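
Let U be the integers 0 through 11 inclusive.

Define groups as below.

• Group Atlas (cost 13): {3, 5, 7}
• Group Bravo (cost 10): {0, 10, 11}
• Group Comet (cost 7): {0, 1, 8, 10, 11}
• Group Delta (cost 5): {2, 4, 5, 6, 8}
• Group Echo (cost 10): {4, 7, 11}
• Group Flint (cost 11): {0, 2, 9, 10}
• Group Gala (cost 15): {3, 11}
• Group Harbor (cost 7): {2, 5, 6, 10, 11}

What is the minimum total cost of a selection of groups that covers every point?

Atlas, Comet, Delta, Flint together cover every point (Atlas ∪ Comet ∪ Delta ∪ Flint = {0, 1, 2, 3, 4, 5, 6, 7, 8, 9, 10, 11}); total cost 13 + 7 + 5 + 11 = 36.
No covering selection has total cost below 36.

36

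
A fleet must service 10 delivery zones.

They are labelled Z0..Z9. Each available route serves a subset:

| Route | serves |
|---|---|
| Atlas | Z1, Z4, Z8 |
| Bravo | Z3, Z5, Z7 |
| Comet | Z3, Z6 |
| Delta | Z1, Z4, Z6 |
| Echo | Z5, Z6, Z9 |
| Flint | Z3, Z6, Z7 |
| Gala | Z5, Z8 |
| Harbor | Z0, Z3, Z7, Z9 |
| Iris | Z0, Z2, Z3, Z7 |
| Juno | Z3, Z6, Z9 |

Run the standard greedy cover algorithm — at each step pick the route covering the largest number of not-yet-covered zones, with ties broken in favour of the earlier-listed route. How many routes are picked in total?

4

Greedy: pick Harbor (covers 4 new) → pick Atlas (covers 3 new) → pick Echo (covers 2 new) → pick Iris (covers 1 new). Total picks: 4.
(The true minimum cover uses only 3 routes, so greedy is not optimal here.)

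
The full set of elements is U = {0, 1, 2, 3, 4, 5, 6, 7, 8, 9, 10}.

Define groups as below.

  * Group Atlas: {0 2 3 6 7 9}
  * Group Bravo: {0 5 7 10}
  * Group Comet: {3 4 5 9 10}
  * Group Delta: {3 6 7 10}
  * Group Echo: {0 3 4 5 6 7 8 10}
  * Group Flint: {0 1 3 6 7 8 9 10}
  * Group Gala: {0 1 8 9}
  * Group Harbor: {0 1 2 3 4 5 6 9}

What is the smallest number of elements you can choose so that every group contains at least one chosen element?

2

H = {9, 10} meets every group (each contains at least one member of H), and |H| = 2.
The groups Delta, Gala are pairwise disjoint, so any hitting set needs a separate element for each — at least 2. Hence 2 is optimal.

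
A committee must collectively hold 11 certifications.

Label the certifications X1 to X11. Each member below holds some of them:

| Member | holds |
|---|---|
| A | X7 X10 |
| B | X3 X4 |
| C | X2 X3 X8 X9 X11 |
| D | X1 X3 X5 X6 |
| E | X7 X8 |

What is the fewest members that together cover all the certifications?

4

Take {A, B, C, D}. Their union is {X1, X2, X3, X4, X5, X6, X7, X8, X9, X10, X11}, which is all 11 certifications.
Only B contains X4, so B is forced; the remaining 9 certifications need at least 3 more members (each remaining member adds at most 4) — so at least 4 members are needed, and 4 is optimal.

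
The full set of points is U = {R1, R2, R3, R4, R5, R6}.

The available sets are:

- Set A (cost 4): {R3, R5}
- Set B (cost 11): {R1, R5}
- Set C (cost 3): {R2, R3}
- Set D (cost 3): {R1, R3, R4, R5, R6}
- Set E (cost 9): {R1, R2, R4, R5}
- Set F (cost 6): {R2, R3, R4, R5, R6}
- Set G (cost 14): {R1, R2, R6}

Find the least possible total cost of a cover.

6

C, D together cover every point (C ∪ D = {R1, R2, R3, R4, R5, R6}); total cost 3 + 3 = 6.
No covering selection has total cost below 6.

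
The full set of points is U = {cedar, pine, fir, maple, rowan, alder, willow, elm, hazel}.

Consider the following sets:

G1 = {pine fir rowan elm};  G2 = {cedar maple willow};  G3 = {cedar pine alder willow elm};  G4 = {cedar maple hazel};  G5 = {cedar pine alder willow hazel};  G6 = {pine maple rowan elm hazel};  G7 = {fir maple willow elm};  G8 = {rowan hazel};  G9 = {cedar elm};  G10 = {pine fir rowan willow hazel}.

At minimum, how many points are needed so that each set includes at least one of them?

3

Take H = {cedar, fir, hazel}. Each listed set contains at least one of these, so H is a hitting set of size 3.
No choice of 2 points meets every set, so 3 is the minimum.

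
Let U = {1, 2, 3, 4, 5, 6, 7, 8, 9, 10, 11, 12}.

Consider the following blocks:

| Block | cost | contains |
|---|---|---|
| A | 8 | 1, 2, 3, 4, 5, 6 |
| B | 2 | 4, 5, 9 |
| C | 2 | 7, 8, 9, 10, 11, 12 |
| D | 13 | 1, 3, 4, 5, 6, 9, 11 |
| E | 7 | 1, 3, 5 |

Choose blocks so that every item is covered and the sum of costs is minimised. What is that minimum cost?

A, C together cover every item (A ∪ C = {1, 2, 3, 4, 5, 6, 7, 8, 9, 10, 11, 12}); total cost 8 + 2 = 10.
The greedy pick C, B, A costs 12; no covering selection beats 10.

10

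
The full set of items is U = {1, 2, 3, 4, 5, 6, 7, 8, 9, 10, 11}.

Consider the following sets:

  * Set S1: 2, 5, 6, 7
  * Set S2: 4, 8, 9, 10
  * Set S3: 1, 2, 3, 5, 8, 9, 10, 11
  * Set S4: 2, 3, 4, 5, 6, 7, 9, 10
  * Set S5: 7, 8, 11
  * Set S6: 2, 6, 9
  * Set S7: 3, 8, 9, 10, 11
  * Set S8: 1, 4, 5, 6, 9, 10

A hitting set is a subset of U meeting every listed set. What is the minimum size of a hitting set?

H = {7, 9} meets every set (each contains at least one member of H), and |H| = 2.
The sets S1, S7 are pairwise disjoint, so any hitting set needs a separate item for each — at least 2. Hence 2 is optimal.

2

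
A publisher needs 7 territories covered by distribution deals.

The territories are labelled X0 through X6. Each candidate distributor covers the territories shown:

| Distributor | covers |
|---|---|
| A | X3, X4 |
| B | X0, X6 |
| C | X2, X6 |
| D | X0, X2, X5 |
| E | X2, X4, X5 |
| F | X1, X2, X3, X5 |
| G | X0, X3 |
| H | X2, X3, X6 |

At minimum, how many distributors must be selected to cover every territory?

3

A and B and F together: A ∪ B ∪ F = {X0, X1, X2, X3, X4, X5, X6} — every territory is covered.
Only F contains X1, so F is forced; the remaining 3 territories need at least 2 more distributors (each remaining distributor adds at most 2) — so at least 3 distributors are needed, and 3 is optimal.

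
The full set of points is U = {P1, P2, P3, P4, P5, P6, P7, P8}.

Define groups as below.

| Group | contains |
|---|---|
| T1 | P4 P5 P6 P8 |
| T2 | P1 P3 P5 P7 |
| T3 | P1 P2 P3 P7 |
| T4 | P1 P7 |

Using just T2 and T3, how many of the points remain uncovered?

Union of T2, T3 = {P1, P2, P3, P5, P7}.
Not covered: P4, P6, P8 — 3 points.

3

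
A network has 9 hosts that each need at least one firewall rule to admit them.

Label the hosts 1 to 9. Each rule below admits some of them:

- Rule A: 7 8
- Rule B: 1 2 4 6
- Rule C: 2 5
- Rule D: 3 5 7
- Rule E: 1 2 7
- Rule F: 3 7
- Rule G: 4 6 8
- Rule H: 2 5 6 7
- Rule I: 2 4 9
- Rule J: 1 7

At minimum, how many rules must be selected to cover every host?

4

D and G and I and J together: D ∪ G ∪ I ∪ J = {1, 2, 3, 4, 5, 6, 7, 8, 9} — every host is covered.
No 3 of the 10 rules cover everything (all 120 combinations miss at least one host), so 4 is optimal.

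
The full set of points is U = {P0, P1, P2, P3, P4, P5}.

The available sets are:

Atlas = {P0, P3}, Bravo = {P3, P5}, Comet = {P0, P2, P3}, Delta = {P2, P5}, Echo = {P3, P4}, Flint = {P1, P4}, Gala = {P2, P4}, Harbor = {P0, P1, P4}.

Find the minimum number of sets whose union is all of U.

3

Delta, Echo, and Harbor cover everything between them: the union {P0, P1, P2, P3, P4, P5} is all of U.
No 2 of the 8 sets cover everything (all 28 combinations miss at least one point), so 3 is optimal.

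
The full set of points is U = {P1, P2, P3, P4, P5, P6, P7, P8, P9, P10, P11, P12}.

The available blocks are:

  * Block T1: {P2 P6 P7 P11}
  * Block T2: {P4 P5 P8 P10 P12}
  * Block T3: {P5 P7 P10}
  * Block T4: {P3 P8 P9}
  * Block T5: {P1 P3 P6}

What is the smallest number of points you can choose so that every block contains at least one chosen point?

3

Take H = {P6, P7, P8}. Each listed block contains at least one of these, so H is a hitting set of size 3.
No choice of 2 points meets every block, so 3 is the minimum.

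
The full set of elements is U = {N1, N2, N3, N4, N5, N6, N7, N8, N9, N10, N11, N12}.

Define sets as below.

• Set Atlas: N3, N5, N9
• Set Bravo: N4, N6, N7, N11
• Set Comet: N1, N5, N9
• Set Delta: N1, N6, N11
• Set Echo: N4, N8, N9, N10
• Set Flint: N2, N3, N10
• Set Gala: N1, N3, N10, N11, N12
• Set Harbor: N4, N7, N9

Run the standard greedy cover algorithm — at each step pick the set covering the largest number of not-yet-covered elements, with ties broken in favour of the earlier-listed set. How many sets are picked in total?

Greedy: pick Gala (covers 5 new) → pick Bravo (covers 3 new) → pick Atlas (covers 2 new) → pick Echo (covers 1 new) → pick Flint (covers 1 new). Total picks: 5.

5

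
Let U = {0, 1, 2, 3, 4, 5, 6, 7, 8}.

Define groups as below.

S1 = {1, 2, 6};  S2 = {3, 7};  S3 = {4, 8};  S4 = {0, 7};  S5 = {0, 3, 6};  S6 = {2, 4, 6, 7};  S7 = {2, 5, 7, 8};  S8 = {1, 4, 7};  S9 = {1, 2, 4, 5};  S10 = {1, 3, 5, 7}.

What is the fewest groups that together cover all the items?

3

S5 and S7 and S8 together: S5 ∪ S7 ∪ S8 = {0, 1, 2, 3, 4, 5, 6, 7, 8} — every item is covered.
Each group has at most 4 items, and 2·4 = 8 < 9 — so at least 3 groups are needed, and 3 is optimal.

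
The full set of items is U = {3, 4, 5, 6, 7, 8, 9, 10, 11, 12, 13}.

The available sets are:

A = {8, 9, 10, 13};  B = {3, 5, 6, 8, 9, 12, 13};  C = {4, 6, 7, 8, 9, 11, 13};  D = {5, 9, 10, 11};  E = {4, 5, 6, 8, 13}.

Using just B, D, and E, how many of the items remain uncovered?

Union of B, D, E = {3, 4, 5, 6, 8, 9, 10, 11, 12, 13}.
Not covered: 7 — 1 item.

1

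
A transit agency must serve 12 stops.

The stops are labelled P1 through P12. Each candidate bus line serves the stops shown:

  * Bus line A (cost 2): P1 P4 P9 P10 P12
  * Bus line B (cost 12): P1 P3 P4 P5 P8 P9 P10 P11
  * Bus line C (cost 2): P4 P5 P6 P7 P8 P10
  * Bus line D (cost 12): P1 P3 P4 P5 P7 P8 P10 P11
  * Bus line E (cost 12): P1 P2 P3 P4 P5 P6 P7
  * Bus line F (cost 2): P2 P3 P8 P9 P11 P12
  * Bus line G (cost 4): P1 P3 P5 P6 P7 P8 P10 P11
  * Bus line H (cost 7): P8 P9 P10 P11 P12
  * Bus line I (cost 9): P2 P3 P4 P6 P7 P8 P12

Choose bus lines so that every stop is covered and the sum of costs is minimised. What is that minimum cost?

A, C, F together cover every stop (A ∪ C ∪ F = {P1, P2, P3, P4, P5, P6, P7, P8, P9, P10, P11, P12}); total cost 2 + 2 + 2 = 6.
No covering selection has total cost below 6.

6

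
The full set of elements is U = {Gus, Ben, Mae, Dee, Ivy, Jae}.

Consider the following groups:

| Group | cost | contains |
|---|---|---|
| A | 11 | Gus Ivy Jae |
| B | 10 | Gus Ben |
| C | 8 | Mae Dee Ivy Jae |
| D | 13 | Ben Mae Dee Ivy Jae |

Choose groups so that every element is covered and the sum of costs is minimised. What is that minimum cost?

B, C together cover every element (B ∪ C = {Gus, Ben, Mae, Dee, Ivy, Jae}); total cost 10 + 8 = 18.
No covering selection has total cost below 18.

18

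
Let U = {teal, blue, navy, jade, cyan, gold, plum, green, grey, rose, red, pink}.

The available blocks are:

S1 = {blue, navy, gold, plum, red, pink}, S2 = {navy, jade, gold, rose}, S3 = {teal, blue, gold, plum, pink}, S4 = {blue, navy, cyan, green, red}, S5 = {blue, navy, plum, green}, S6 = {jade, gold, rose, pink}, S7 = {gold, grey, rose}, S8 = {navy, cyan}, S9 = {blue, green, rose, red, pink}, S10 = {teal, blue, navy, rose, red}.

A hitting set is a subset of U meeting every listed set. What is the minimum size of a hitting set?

3

H = {blue, cyan, gold} meets every block (each contains at least one member of H), and |H| = 3.
No choice of 2 elements meets every block, so 3 is the minimum.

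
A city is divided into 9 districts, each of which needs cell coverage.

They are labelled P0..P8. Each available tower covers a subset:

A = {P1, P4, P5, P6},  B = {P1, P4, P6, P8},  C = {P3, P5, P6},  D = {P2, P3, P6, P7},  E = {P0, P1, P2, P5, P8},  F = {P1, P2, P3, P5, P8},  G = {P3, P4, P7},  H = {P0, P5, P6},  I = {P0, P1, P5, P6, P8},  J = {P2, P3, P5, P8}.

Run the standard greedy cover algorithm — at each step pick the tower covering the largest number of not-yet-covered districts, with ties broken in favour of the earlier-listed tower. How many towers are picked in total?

Greedy: pick E (covers 5 new) → pick D (covers 3 new) → pick A (covers 1 new). Total picks: 3.

3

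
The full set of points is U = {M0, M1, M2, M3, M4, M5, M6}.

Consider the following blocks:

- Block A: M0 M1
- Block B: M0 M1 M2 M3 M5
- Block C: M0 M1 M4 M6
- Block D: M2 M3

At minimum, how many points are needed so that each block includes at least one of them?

H = {M1, M2} meets every block (each contains at least one member of H), and |H| = 2.
The blocks A, D are pairwise disjoint, so any hitting set needs a separate point for each — at least 2. Hence 2 is optimal.

2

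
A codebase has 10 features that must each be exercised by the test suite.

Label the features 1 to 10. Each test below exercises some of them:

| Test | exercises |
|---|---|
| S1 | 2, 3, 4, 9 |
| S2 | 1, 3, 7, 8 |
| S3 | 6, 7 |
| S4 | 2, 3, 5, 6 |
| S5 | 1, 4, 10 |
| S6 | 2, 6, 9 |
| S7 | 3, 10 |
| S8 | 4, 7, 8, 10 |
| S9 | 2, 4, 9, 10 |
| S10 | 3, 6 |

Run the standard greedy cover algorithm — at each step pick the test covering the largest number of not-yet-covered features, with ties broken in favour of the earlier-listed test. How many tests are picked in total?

Greedy: pick S1 (covers 4 new) → pick S2 (covers 3 new) → pick S4 (covers 2 new) → pick S5 (covers 1 new). Total picks: 4.
(The true minimum cover uses only 3 tests, so greedy is not optimal here.)

4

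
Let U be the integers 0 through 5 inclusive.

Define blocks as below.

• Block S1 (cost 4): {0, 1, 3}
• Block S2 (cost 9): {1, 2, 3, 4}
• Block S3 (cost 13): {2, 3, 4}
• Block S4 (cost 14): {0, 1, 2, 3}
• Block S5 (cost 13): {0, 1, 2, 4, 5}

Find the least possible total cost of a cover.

17

S1, S5 together cover every element (S1 ∪ S5 = {0, 1, 2, 3, 4, 5}); total cost 4 + 13 = 17.
No covering selection has total cost below 17.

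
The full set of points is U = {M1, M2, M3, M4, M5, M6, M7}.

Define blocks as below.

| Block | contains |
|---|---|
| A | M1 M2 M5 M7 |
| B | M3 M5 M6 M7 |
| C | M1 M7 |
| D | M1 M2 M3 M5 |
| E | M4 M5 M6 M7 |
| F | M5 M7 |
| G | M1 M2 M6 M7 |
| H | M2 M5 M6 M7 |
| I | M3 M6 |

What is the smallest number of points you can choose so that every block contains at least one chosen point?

2

T = {M3, M7} meets every block (each contains at least one member of T), and |T| = 2.
The blocks A, I are pairwise disjoint, so any hitting set needs a separate point for each — at least 2. Hence 2 is optimal.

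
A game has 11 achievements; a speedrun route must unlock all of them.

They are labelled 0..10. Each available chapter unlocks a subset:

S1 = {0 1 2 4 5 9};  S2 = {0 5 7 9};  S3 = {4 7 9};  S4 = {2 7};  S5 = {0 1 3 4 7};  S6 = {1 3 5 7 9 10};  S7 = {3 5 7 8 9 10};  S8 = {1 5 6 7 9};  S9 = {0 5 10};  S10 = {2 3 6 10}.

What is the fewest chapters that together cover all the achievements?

Take {S5, S7, S10}. Their union is {0, 1, 2, 3, 4, 5, 6, 7, 8, 9, 10}, which is all 11 achievements.
Only S7 contains 8, so S7 is forced; the remaining 5 achievements need at least 2 more chapters (each remaining chapter adds at most 4) — so at least 3 chapters are needed, and 3 is optimal.

3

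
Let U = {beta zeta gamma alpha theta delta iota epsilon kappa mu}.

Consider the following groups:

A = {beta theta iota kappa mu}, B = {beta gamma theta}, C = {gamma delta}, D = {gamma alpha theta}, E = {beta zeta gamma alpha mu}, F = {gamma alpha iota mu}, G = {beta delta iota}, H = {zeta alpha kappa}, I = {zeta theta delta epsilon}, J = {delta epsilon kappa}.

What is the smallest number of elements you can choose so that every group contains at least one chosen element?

3

The 3 elements {gamma, delta, kappa} hit every group.
No choice of 2 elements meets every group, so 3 is the minimum.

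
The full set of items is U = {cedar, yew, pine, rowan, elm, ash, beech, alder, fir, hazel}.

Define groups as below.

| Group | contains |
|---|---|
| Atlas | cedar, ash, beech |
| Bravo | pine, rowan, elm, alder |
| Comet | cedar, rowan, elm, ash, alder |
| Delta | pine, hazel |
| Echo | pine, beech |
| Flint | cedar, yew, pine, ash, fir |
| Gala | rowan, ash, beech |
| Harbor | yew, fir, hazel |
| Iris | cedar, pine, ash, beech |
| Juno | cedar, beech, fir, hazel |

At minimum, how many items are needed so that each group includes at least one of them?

3

H = {pine, ash, fir} meets every group (each contains at least one member of H), and |H| = 3.
The groups Comet, Echo, Harbor are pairwise disjoint, so any hitting set needs a separate item for each — at least 3. Hence 3 is optimal.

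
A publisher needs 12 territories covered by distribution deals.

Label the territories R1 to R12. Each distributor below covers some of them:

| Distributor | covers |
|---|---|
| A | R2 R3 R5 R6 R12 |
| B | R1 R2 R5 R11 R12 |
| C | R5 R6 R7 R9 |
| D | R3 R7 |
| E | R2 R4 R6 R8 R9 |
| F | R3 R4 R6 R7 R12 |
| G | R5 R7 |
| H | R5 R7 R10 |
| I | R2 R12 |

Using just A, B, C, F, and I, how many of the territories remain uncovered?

2

Union of A, B, C, F, I = {R1, R2, R3, R4, R5, R6, R7, R9, R11, R12}.
Not covered: R8, R10 — 2 territories.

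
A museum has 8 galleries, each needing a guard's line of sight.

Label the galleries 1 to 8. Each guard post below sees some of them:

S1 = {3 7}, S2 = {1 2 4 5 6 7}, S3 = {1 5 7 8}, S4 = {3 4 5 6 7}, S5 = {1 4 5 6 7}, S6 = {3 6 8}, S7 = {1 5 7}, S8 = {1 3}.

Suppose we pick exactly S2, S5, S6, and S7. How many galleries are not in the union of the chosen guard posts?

Union of S2, S5, S6, S7 = {1, 2, 3, 4, 5, 6, 7, 8} — that's every gallery, so 0 are uncovered.

0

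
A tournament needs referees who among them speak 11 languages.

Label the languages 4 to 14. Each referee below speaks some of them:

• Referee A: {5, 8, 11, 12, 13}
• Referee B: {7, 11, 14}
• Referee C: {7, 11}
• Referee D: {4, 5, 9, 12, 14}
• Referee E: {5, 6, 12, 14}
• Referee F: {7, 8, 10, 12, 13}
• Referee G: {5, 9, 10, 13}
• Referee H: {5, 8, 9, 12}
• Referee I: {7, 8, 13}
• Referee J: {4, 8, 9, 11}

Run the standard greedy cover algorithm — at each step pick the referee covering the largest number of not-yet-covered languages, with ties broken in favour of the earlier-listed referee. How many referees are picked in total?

Greedy: pick A (covers 5 new) → pick D (covers 3 new) → pick F (covers 2 new) → pick E (covers 1 new). Total picks: 4.
(The true minimum cover uses only 3 referees, so greedy is not optimal here.)

4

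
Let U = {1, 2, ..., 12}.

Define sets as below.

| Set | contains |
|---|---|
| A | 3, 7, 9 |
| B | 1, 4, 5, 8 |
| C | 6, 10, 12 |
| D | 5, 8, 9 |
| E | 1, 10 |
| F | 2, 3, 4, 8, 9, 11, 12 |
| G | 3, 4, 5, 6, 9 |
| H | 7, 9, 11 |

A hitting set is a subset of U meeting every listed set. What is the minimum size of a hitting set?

3

Take T = {4, 9, 10}. Each listed set contains at least one of these, so T is a hitting set of size 3.
The sets B, C, H are pairwise disjoint, so any hitting set needs a separate point for each — at least 3. Hence 3 is optimal.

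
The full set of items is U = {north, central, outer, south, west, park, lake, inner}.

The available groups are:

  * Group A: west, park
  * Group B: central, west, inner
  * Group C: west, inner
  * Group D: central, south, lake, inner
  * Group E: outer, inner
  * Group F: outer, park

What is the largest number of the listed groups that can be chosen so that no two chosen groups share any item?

2

B, F are pairwise disjoint (B={central,west,inner}; F={outer,park}).
Every remaining group overlaps one of these, and no 3 of the listed groups are pairwise disjoint, so 2 is the maximum.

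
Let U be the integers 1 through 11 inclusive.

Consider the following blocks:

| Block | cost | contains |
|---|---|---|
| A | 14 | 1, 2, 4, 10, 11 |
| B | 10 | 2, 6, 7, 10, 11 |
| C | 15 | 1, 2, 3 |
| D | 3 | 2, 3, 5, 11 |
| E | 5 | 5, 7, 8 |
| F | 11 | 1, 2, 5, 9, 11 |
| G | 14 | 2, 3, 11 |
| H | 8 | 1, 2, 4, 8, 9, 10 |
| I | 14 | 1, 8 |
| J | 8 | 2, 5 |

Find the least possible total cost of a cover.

21

B, D, H together cover every element (B ∪ D ∪ H = {1, 2, 3, 4, 5, 6, 7, 8, 9, 10, 11}); total cost 10 + 3 + 8 = 21.
No covering selection has total cost below 21.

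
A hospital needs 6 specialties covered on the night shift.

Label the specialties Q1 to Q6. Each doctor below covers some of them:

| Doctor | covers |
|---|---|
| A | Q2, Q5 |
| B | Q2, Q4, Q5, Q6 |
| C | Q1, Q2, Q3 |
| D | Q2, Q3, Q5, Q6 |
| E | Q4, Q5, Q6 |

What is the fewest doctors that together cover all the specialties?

B and C together: B ∪ C = {Q1, Q2, Q3, Q4, Q5, Q6} — every specialty is covered.
No single doctor has all 6 specialties (the largest, B, has 4), so 2 is optimal.

2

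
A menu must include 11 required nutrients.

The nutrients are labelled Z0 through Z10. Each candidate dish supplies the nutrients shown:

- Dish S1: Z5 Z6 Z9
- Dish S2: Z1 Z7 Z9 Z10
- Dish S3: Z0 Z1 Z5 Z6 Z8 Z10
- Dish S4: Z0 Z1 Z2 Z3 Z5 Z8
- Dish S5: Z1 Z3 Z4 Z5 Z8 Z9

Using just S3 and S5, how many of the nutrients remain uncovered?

Union of S3, S5 = {Z0, Z1, Z3, Z4, Z5, Z6, Z8, Z9, Z10}.
Not covered: Z2, Z7 — 2 nutrients.

2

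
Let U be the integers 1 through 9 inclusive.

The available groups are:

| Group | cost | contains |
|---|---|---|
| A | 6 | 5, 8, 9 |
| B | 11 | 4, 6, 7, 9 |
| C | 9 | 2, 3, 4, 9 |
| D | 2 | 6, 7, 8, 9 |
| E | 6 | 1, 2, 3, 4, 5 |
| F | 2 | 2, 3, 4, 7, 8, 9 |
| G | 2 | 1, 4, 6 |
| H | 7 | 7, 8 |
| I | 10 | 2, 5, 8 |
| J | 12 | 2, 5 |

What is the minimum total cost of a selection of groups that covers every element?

8

D, E together cover every element (D ∪ E = {1, 2, 3, 4, 5, 6, 7, 8, 9}); total cost 2 + 6 = 8.
The greedy pick F, G, A costs 10; no covering selection beats 8.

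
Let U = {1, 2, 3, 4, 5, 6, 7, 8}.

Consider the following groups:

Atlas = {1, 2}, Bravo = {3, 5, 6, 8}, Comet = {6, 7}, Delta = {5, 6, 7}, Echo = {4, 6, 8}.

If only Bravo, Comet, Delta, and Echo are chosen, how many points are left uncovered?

2

Union of Bravo, Comet, Delta, Echo = {3, 4, 5, 6, 7, 8}.
Not covered: 1, 2 — 2 points.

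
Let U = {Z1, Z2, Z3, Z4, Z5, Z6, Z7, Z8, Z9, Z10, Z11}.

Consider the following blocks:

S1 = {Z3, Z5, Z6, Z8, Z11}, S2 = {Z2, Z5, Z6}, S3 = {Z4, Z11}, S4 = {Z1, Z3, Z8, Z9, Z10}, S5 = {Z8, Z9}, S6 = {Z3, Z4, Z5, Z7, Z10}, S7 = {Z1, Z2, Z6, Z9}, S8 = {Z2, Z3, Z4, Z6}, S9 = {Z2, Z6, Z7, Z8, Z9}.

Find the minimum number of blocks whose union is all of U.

S1, S6, and S7 cover everything between them: the union {Z1, Z2, Z3, Z4, Z5, Z6, Z7, Z8, Z9, Z10, Z11} is all of U.
Each block has at most 5 points, and 2·5 = 10 < 11 — so at least 3 blocks are needed, and 3 is optimal.

3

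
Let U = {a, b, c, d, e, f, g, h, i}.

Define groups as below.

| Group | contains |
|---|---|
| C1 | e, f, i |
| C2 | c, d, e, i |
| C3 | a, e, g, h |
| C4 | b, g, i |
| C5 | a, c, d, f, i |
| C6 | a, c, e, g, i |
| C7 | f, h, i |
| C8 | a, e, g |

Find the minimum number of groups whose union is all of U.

3

Take {C3, C4, C5}. Their union is {a, b, c, d, e, f, g, h, i}, which is all 9 points.
Only C4 contains b, so C4 is forced; the remaining 6 points need at least 2 more groups (each remaining group adds at most 4) — so at least 3 groups are needed, and 3 is optimal.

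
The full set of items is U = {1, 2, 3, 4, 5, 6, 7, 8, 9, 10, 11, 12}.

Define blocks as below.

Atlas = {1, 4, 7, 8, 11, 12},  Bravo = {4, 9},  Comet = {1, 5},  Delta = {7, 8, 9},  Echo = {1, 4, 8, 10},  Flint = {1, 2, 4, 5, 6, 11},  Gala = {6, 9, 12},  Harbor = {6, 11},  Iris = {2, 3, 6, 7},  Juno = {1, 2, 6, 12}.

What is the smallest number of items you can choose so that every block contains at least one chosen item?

The 3 items {1, 6, 9} hit every block.
The blocks Bravo, Comet, Iris are pairwise disjoint, so any hitting set needs a separate item for each — at least 3. Hence 3 is optimal.

3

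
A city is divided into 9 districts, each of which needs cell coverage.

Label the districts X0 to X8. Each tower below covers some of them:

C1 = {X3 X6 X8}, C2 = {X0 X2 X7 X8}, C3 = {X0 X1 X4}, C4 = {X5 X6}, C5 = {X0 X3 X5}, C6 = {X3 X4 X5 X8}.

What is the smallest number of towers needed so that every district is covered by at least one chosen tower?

Take {C2, C3, C4, C6}. Their union is {X0, X1, X2, X3, X4, X5, X6, X7, X8}, which is all 9 districts.
No 3 of the 6 towers cover everything (all 20 combinations miss at least one district), so 4 is optimal.

4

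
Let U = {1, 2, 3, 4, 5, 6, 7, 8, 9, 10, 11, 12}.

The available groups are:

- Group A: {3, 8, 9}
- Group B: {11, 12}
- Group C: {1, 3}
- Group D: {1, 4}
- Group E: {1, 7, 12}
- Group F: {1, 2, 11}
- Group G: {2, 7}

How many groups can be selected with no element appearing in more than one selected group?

A, B, D, G are pairwise disjoint (A={3,8,9}; B={11,12}; D={1,4}; G={2,7}).
Every remaining group overlaps one of these, and no 5 of the listed groups are pairwise disjoint, so 4 is the maximum.

4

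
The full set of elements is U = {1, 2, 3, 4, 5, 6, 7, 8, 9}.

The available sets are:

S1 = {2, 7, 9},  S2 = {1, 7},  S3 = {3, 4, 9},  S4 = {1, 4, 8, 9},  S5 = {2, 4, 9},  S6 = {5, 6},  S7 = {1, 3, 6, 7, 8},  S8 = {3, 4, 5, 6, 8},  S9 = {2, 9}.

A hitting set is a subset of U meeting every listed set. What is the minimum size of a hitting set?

3

The 3 elements {6, 7, 9} hit every set.
The sets S2, S3, S6 are pairwise disjoint, so any hitting set needs a separate element for each — at least 3. Hence 3 is optimal.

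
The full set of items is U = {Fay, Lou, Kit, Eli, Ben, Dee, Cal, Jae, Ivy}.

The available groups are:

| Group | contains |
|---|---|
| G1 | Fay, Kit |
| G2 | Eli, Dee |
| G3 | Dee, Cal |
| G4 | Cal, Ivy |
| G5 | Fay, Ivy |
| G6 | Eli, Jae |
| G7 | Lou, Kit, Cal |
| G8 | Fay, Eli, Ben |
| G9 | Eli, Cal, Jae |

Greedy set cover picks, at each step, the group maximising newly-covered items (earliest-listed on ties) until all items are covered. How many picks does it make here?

5

Greedy: pick G7 (covers 3 new) → pick G8 (covers 3 new) → pick G2 (covers 1 new) → pick G4 (covers 1 new) → pick G6 (covers 1 new). Total picks: 5.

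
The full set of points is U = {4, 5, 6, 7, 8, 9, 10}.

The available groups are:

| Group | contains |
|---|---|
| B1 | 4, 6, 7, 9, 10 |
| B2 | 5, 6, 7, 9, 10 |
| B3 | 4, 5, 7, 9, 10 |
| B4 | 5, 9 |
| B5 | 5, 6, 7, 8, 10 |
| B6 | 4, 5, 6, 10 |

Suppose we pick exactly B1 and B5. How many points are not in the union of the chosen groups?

Union of B1, B5 = {4, 5, 6, 7, 8, 9, 10} — that's every point, so 0 are uncovered.

0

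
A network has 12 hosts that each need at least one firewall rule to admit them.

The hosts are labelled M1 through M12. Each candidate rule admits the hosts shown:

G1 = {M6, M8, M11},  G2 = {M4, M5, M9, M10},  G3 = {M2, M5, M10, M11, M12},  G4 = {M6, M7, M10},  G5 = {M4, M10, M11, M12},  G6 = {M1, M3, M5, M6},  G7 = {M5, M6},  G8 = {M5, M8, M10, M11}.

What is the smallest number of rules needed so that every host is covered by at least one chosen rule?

Take {G1, G2, G3, G4, G6}. Their union is {M1, M2, M3, M4, M5, M6, M7, M8, M9, M10, M11, M12}, which is all 12 hosts.
No 4 of the 8 rules cover everything (all 70 combinations miss at least one host), so 5 is optimal.

5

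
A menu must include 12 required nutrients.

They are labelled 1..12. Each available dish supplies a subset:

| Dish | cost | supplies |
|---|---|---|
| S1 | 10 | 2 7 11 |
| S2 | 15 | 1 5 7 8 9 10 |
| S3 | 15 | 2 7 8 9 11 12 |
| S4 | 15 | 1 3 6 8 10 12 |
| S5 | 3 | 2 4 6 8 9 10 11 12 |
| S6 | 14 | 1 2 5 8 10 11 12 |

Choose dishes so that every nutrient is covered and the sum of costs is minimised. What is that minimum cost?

33

S2, S4, S5 together cover every nutrient (S2 ∪ S4 ∪ S5 = {1, 2, 3, 4, 5, 6, 7, 8, 9, 10, 11, 12}); total cost 15 + 15 + 3 = 33.
No covering selection has total cost below 33.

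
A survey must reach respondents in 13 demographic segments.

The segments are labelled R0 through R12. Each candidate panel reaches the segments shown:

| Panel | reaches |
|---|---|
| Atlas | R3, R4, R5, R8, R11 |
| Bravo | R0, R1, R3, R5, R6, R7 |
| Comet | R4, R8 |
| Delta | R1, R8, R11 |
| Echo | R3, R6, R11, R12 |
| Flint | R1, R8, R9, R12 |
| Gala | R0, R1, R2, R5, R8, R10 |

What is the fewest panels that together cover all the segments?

4

Take {Atlas, Bravo, Flint, Gala}. Their union is {R0, R1, R2, R3, R4, R5, R6, R7, R8, R9, R10, R11, R12}, which is all 13 segments.
Only Bravo contains R7, so Bravo is forced; the remaining 7 segments need at least 3 more panels (each remaining panel adds at most 3) — so at least 4 panels are needed, and 4 is optimal.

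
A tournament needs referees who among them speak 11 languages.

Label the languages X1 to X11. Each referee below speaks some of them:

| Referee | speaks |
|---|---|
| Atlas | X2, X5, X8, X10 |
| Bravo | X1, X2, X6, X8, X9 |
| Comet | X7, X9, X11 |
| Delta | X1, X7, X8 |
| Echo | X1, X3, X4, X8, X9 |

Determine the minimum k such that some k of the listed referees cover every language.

4

Atlas and Bravo and Comet and Echo together: Atlas ∪ Bravo ∪ Comet ∪ Echo = {X1, X2, X3, X4, X5, X6, X7, X8, X9, X10, X11} — every language is covered.
Only Bravo contains X6, so Bravo is forced; the remaining 6 languages need at least 3 more referees (each remaining referee adds at most 2) — so at least 4 referees are needed, and 4 is optimal.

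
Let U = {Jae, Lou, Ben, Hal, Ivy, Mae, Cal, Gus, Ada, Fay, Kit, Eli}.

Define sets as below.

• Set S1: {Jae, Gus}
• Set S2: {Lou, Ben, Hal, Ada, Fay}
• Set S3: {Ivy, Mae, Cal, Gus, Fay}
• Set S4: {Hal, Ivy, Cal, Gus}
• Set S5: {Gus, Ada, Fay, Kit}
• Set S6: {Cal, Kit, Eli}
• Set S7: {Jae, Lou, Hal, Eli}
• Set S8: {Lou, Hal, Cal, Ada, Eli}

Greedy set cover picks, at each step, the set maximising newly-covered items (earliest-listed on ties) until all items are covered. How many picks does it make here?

4

Greedy: pick S2 (covers 5 new) → pick S3 (covers 4 new) → pick S6 (covers 2 new) → pick S1 (covers 1 new). Total picks: 4.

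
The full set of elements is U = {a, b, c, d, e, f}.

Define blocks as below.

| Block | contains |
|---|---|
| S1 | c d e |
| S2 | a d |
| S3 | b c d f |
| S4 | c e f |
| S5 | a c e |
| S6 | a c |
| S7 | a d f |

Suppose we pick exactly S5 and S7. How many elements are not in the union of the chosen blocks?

Union of S5, S7 = {a, c, d, e, f}.
Not covered: b — 1 element.

1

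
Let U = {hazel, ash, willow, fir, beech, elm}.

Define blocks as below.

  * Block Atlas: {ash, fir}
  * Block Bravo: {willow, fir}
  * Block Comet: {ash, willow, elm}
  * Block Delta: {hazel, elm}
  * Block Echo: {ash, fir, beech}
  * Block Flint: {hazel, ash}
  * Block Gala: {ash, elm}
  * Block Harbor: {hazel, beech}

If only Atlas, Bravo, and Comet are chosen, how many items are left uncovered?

2

Union of Atlas, Bravo, Comet = {ash, willow, fir, elm}.
Not covered: hazel, beech — 2 items.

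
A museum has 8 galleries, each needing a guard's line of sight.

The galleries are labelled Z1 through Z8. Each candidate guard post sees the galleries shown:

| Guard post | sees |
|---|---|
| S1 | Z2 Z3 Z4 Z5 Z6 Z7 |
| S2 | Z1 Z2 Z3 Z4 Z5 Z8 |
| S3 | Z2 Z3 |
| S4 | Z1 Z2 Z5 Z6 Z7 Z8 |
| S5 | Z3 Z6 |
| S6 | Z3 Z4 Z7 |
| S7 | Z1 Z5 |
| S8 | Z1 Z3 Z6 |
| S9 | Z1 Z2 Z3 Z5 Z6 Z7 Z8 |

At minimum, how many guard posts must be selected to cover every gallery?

Take {S4, S6}. Their union is {Z1, Z2, Z3, Z4, Z5, Z6, Z7, Z8}, which is all 8 galleries.
No single guard post has all 8 galleries (the largest, S9, has 7), so 2 is optimal.

2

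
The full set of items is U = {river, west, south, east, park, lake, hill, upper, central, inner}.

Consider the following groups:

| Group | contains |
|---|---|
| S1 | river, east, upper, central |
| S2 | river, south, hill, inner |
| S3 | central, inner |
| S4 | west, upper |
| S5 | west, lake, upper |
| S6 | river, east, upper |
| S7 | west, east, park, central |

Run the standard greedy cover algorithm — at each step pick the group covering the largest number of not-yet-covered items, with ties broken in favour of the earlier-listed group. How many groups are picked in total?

4

Greedy: pick S1 (covers 4 new) → pick S2 (covers 3 new) → pick S5 (covers 2 new) → pick S7 (covers 1 new). Total picks: 4.
(The true minimum cover uses only 3 groups, so greedy is not optimal here.)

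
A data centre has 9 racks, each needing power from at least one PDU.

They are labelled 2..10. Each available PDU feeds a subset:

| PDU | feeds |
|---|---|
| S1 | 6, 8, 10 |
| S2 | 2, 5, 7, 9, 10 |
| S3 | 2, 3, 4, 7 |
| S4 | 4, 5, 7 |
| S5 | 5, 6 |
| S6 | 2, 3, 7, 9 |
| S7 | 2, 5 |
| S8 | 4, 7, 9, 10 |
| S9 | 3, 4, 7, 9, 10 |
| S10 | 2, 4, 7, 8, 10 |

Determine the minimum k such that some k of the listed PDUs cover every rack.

3

S5 and S9 and S10 together: S5 ∪ S9 ∪ S10 = {2, 3, 4, 5, 6, 7, 8, 9, 10} — every rack is covered.
No 2 of the 10 PDUs cover everything (all 45 combinations miss at least one rack), so 3 is optimal.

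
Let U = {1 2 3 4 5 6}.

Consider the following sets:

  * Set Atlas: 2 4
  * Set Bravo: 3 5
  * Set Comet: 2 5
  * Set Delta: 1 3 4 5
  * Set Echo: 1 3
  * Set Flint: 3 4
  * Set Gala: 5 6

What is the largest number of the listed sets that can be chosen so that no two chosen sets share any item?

Atlas, Echo, Gala are pairwise disjoint (Atlas={2,4}; Echo={1,3}; Gala={5,6}).
Every remaining set overlaps one of these, and no 4 of the listed sets are pairwise disjoint, so 3 is the maximum.

3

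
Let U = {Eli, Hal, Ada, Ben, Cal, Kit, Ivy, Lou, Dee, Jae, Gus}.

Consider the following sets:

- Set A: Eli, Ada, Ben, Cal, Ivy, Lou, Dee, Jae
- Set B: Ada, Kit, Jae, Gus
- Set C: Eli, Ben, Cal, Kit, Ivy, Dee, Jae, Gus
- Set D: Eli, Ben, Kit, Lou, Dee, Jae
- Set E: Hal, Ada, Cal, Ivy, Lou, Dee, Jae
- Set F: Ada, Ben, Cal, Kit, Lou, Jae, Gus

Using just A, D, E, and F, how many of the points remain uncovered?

0

Union of A, D, E, F = {Eli, Hal, Ada, Ben, Cal, Kit, Ivy, Lou, Dee, Jae, Gus} — that's every point, so 0 are uncovered.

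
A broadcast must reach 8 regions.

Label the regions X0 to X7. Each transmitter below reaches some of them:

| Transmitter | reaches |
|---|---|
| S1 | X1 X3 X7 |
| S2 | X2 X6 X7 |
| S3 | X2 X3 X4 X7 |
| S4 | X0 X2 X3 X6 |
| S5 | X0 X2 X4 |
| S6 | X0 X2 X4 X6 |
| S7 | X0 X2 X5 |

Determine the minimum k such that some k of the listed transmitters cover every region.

3

S1 and S6 and S7 together: S1 ∪ S6 ∪ S7 = {X0, X1, X2, X3, X4, X5, X6, X7} — every region is covered.
Only S1 contains X1, so S1 is forced; the remaining 5 regions need at least 2 more transmitters (each remaining transmitter adds at most 4) — so at least 3 transmitters are needed, and 3 is optimal.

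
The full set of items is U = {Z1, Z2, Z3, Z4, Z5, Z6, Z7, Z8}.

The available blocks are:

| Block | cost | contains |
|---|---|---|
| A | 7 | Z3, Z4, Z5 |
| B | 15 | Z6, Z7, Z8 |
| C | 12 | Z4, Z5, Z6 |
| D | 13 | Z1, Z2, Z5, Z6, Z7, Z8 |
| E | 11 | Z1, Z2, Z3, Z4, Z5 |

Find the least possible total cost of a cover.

A, D together cover every item (A ∪ D = {Z1, Z2, Z3, Z4, Z5, Z6, Z7, Z8}); total cost 7 + 13 = 20.
No covering selection has total cost below 20.

20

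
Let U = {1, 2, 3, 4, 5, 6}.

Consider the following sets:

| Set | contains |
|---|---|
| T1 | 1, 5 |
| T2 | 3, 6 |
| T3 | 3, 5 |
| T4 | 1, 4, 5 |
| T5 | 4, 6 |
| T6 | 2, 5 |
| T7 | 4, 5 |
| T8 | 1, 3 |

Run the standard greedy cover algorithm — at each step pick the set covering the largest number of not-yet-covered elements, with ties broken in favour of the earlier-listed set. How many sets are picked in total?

Greedy: pick T4 (covers 3 new) → pick T2 (covers 2 new) → pick T6 (covers 1 new). Total picks: 3.

3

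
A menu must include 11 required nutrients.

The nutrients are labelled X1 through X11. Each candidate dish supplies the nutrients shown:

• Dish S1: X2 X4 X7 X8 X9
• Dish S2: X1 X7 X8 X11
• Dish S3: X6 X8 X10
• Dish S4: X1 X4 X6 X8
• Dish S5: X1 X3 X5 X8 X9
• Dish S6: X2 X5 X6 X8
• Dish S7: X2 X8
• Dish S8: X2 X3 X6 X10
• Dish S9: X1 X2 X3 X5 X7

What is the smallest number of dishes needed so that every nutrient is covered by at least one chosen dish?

4

Take {S2, S4, S5, S8}. Their union is {X1, X2, X3, X4, X5, X6, X7, X8, X9, X10, X11}, which is all 11 nutrients.
No 3 of the 9 dishes cover everything (all 84 combinations miss at least one nutrient), so 4 is optimal.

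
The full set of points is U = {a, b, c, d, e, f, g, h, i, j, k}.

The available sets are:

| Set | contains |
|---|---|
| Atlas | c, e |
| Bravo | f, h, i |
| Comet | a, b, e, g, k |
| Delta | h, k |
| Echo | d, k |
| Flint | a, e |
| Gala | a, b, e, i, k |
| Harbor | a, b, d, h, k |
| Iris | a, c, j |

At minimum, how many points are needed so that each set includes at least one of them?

The 4 points {a, c, d, h} hit every set.
No choice of 3 points meets every set, so 4 is the minimum.

4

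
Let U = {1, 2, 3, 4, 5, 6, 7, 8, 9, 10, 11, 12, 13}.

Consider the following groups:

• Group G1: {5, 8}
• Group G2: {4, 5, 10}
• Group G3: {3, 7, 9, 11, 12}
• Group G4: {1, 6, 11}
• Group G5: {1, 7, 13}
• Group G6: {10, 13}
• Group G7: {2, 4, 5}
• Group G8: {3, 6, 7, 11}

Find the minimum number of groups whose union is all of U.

5

G1, G3, G4, G6, and G7 cover everything between them: the union {1, 2, 3, 4, 5, 6, 7, 8, 9, 10, 11, 12, 13} is all of U.
No 4 of the 8 groups cover everything (all 70 combinations miss at least one element), so 5 is optimal.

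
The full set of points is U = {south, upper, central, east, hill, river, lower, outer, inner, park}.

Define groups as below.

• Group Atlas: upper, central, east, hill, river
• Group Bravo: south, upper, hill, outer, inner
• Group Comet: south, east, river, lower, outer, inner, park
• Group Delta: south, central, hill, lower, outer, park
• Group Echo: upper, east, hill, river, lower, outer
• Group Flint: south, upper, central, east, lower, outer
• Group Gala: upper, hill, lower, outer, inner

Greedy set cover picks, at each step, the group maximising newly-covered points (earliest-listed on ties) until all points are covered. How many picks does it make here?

2

Greedy: pick Comet (covers 7 new) → pick Atlas (covers 3 new). Total picks: 2.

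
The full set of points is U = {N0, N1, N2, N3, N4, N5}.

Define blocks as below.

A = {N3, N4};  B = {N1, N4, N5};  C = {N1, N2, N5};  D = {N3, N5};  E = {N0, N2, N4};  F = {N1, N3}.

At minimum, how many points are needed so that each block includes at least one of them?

3

Take H = {N1, N4, N5}. Each listed block contains at least one of these, so H is a hitting set of size 3.
No choice of 2 points meets every block, so 3 is the minimum.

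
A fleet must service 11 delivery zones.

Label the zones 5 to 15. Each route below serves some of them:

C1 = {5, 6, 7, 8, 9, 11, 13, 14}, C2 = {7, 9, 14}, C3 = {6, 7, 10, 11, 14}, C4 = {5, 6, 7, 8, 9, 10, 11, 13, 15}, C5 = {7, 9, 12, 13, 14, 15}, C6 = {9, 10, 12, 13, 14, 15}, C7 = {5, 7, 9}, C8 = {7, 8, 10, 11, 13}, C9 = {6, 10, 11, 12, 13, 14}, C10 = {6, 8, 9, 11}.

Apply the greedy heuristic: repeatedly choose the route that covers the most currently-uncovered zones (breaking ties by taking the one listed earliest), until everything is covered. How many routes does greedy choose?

2

Greedy: pick C4 (covers 9 new) → pick C5 (covers 2 new). Total picks: 2.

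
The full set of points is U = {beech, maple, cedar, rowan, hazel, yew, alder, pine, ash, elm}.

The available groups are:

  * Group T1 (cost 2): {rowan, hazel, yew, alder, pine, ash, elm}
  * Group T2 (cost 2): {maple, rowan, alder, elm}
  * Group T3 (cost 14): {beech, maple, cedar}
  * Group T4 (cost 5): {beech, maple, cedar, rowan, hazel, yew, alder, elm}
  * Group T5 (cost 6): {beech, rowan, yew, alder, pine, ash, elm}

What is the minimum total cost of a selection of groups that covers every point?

T1, T4 together cover every point (T1 ∪ T4 = {beech, maple, cedar, rowan, hazel, yew, alder, pine, ash, elm}); total cost 2 + 5 = 7.
No covering selection has total cost below 7.

7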